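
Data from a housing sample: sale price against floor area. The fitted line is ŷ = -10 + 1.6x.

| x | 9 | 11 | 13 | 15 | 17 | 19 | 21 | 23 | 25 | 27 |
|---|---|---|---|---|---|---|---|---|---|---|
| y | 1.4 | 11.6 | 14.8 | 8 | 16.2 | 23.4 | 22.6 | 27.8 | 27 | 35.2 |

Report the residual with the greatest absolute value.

x=9: ŷ = -10 + 1.6·9 = 4.4; e = 1.4 − 4.4 = -3
x=11: ŷ = -10 + 1.6·11 = 7.6; e = 11.6 − 7.6 = 4
x=13: ŷ = -10 + 1.6·13 = 10.8; e = 14.8 − 10.8 = 4
x=15: ŷ = -10 + 1.6·15 = 14; e = 8 − 14 = -6
x=17: ŷ = -10 + 1.6·17 = 17.2; e = 16.2 − 17.2 = -1
x=19: ŷ = -10 + 1.6·19 = 20.4; e = 23.4 − 20.4 = 3
x=21: ŷ = -10 + 1.6·21 = 23.6; e = 22.6 − 23.6 = -1
x=23: ŷ = -10 + 1.6·23 = 26.8; e = 27.8 − 26.8 = 1
x=25: ŷ = -10 + 1.6·25 = 30; e = 27 − 30 = -3
x=27: ŷ = -10 + 1.6·27 = 33.2; e = 35.2 − 33.2 = 2
Largest |e| is 6 at x = 15, residual -6.

e = -6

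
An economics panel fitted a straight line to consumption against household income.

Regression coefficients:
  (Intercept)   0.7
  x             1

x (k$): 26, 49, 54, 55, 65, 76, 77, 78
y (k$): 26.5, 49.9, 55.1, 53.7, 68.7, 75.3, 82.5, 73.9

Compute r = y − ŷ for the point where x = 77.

ŷ = 0.7 + 77 = 77.7
r = 82.5 − 77.7 = 4.8

r = 4.8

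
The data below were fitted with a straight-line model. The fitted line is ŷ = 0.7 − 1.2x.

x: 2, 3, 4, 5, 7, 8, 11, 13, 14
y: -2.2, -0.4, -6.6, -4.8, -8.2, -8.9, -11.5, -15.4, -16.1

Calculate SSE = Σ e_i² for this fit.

SSE = 14.5

x=2: ŷ = 0.7 − 1.2·2 = -1.7; e = -2.2 − (-1.7) = -0.5
x=3: ŷ = 0.7 − 1.2·3 = -2.9; e = -0.4 − (-2.9) = 2.5
x=4: ŷ = 0.7 − 1.2·4 = -4.1; e = -6.6 − (-4.1) = -2.5
x=5: ŷ = 0.7 − 1.2·5 = -5.3; e = -4.8 − (-5.3) = 0.5
x=7: ŷ = 0.7 − 1.2·7 = -7.7; e = -8.2 − (-7.7) = -0.5
x=8: ŷ = 0.7 − 1.2·8 = -8.9; e = -8.9 − (-8.9) = 0
x=11: ŷ = 0.7 − 1.2·11 = -12.5; e = -11.5 − (-12.5) = 1
x=13: ŷ = 0.7 − 1.2·13 = -14.9; e = -15.4 − (-14.9) = -0.5
x=14: ŷ = 0.7 − 1.2·14 = -16.1; e = -16.1 − (-16.1) = 0
SSE = 0.25 + 6.25 + 6.25 + 0.25 + 0.25 + 0 + 1 + 0.25 + 0 = 14.5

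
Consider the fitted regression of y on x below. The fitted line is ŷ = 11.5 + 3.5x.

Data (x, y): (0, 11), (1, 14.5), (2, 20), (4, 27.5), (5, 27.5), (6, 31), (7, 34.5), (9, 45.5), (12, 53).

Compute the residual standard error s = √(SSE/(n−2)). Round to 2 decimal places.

s = 1.69

x=0: ŷ = 11.5 + 3.5·0 = 11.5; e = 11 − 11.5 = -0.5
x=1: ŷ = 11.5 + 3.5·1 = 15; e = 14.5 − 15 = -0.5
x=2: ŷ = 11.5 + 3.5·2 = 18.5; e = 20 − 18.5 = 1.5
x=4: ŷ = 11.5 + 3.5·4 = 25.5; e = 27.5 − 25.5 = 2
x=5: ŷ = 11.5 + 3.5·5 = 29; e = 27.5 − 29 = -1.5
x=6: ŷ = 11.5 + 3.5·6 = 32.5; e = 31 − 32.5 = -1.5
x=7: ŷ = 11.5 + 3.5·7 = 36; e = 34.5 − 36 = -1.5
x=9: ŷ = 11.5 + 3.5·9 = 43; e = 45.5 − 43 = 2.5
x=12: ŷ = 11.5 + 3.5·12 = 53.5; e = 53 − 53.5 = -0.5
SSE = 0.25 + 0.25 + 2.25 + 4 + 2.25 + 2.25 + 2.25 + 6.25 + 0.25 = 20
s = √(20/7) = √2.85714 ≈ 1.69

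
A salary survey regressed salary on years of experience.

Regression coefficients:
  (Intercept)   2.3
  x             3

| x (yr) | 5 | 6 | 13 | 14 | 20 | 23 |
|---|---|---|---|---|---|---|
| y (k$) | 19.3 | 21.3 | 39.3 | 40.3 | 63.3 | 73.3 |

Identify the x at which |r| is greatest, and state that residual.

x=5: ŷ = 2.3 + 3·5 = 17.3; r = 19.3 − 17.3 = 2
x=6: ŷ = 2.3 + 3·6 = 20.3; r = 21.3 − 20.3 = 1
x=13: ŷ = 2.3 + 3·13 = 41.3; r = 39.3 − 41.3 = -2
x=14: ŷ = 2.3 + 3·14 = 44.3; r = 40.3 − 44.3 = -4
x=20: ŷ = 2.3 + 3·20 = 62.3; r = 63.3 − 62.3 = 1
x=23: ŷ = 2.3 + 3·23 = 71.3; r = 73.3 − 71.3 = 2
Largest |r| is 4 at x = 14, residual -4.

x = 14, r = -4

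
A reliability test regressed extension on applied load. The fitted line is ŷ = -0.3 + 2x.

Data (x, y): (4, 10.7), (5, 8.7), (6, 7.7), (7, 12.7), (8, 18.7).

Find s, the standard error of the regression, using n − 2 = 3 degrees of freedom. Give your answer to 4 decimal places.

s = 3.4641

x=4: ŷ = -0.3 + 2·4 = 7.7; r = 10.7 − 7.7 = 3
x=5: ŷ = -0.3 + 2·5 = 9.7; r = 8.7 − 9.7 = -1
x=6: ŷ = -0.3 + 2·6 = 11.7; r = 7.7 − 11.7 = -4
x=7: ŷ = -0.3 + 2·7 = 13.7; r = 12.7 − 13.7 = -1
x=8: ŷ = -0.3 + 2·8 = 15.7; r = 18.7 − 15.7 = 3
SSE = 9 + 1 + 16 + 1 + 9 = 36
s = √(36/3) = √12 ≈ 3.4641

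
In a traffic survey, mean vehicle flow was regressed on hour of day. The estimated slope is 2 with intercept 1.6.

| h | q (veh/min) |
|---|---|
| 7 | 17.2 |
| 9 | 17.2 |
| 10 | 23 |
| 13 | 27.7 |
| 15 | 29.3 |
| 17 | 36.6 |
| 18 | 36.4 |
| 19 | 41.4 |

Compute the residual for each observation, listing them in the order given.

1.6, -2.4, 1.4, 0.1, -2.3, 1, -1.2, 1.8

h=7: q̂ = 1.6 + 2·7 = 15.6; r = 17.2 − 15.6 = 1.6
h=9: q̂ = 1.6 + 2·9 = 19.6; r = 17.2 − 19.6 = -2.4
h=10: q̂ = 1.6 + 2·10 = 21.6; r = 23 − 21.6 = 1.4
h=13: q̂ = 1.6 + 2·13 = 27.6; r = 27.7 − 27.6 = 0.1
h=15: q̂ = 1.6 + 2·15 = 31.6; r = 29.3 − 31.6 = -2.3
h=17: q̂ = 1.6 + 2·17 = 35.6; r = 36.6 − 35.6 = 1
h=18: q̂ = 1.6 + 2·18 = 37.6; r = 36.4 − 37.6 = -1.2
h=19: q̂ = 1.6 + 2·19 = 39.6; r = 41.4 − 39.6 = 1.8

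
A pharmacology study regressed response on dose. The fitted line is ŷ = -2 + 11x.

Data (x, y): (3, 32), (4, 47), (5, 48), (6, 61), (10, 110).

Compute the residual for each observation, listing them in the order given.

x=3: ŷ = -2 + 11·3 = 31; r = 32 − 31 = 1
x=4: ŷ = -2 + 11·4 = 42; r = 47 − 42 = 5
x=5: ŷ = -2 + 11·5 = 53; r = 48 − 53 = -5
x=6: ŷ = -2 + 11·6 = 64; r = 61 − 64 = -3
x=10: ŷ = -2 + 11·10 = 108; r = 110 − 108 = 2

1, 5, -5, -3, 2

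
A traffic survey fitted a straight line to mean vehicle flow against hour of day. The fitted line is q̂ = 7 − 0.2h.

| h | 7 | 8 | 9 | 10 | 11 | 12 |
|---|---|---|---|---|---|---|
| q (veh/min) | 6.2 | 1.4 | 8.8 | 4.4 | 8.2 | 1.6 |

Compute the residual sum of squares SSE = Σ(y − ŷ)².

SSE = 50.24

h=7: q̂ = 7 − 0.2·7 = 5.6; r = 6.2 − 5.6 = 0.6
h=8: q̂ = 7 − 0.2·8 = 5.4; r = 1.4 − 5.4 = -4
h=9: q̂ = 7 − 0.2·9 = 5.2; r = 8.8 − 5.2 = 3.6
h=10: q̂ = 7 − 0.2·10 = 5; r = 4.4 − 5 = -0.6
h=11: q̂ = 7 − 0.2·11 = 4.8; r = 8.2 − 4.8 = 3.4
h=12: q̂ = 7 − 0.2·12 = 4.6; r = 1.6 − 4.6 = -3
SSE = 0.36 + 16 + 12.96 + 0.36 + 11.56 + 9 = 50.24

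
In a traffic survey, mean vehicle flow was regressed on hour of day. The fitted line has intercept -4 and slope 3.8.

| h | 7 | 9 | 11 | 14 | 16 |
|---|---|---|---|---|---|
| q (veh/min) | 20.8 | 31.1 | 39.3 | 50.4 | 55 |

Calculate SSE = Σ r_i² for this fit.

SSE = 10.98

h=7: ŷ = -4 + 3.8·7 = 22.6; r = 20.8 − 22.6 = -1.8
h=9: ŷ = -4 + 3.8·9 = 30.2; r = 31.1 − 30.2 = 0.9
h=11: ŷ = -4 + 3.8·11 = 37.8; r = 39.3 − 37.8 = 1.5
h=14: ŷ = -4 + 3.8·14 = 49.2; r = 50.4 − 49.2 = 1.2
h=16: ŷ = -4 + 3.8·16 = 56.8; r = 55 − 56.8 = -1.8
SSE = 3.24 + 0.81 + 2.25 + 1.44 + 3.24 = 10.98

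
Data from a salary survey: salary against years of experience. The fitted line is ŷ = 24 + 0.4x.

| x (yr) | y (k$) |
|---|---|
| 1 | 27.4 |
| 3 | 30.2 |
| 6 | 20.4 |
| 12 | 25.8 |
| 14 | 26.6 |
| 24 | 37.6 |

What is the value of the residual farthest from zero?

r = -6

x=1: ŷ = 24 + 0.4·1 = 24.4; r = 27.4 − 24.4 = 3
x=3: ŷ = 24 + 0.4·3 = 25.2; r = 30.2 − 25.2 = 5
x=6: ŷ = 24 + 0.4·6 = 26.4; r = 20.4 − 26.4 = -6
x=12: ŷ = 24 + 0.4·12 = 28.8; r = 25.8 − 28.8 = -3
x=14: ŷ = 24 + 0.4·14 = 29.6; r = 26.6 − 29.6 = -3
x=24: ŷ = 24 + 0.4·24 = 33.6; r = 37.6 − 33.6 = 4
Largest |r| is 6 at x = 6, residual -6.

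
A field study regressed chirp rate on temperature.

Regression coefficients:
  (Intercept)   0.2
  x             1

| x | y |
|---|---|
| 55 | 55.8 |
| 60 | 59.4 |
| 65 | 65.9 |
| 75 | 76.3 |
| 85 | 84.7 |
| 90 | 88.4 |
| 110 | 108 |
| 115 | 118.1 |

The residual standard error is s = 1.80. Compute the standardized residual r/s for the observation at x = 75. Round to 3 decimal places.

0.611

ŷ = 0.2 + 75 = 75.2
r = 76.3 − 75.2 = 1.1
r/s = 1.1 / 1.80 = 0.611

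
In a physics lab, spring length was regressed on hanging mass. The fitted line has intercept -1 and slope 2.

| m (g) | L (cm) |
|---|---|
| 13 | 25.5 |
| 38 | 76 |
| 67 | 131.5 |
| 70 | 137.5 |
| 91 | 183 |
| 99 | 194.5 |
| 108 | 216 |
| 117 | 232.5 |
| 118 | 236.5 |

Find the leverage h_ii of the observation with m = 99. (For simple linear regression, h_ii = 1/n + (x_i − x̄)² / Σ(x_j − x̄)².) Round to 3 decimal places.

m̄ = (13 + 38 + 67 + 70 + 91 + 99 + 108 + 117 + 118)/9 = 80.1111
Σ(m − m̄)² = 4503.9 + 1773.35 + 171.901 + 102.235 + 118.568 + 356.79 + 777.79 + 1360.79 + 1435.57 = 10600.9
h = 1/9 + (18.8889)²/10600.9 = 0.111111 + 0.0336566 = 0.145

h = 0.145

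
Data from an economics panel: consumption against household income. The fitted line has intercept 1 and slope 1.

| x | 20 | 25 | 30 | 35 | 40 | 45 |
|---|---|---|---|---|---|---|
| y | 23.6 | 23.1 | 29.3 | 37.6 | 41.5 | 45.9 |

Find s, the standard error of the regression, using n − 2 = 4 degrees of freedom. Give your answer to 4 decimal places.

x=20: ŷ = 1 + 20 = 21; r = 23.6 − 21 = 2.6
x=25: ŷ = 1 + 25 = 26; r = 23.1 − 26 = -2.9
x=30: ŷ = 1 + 30 = 31; r = 29.3 − 31 = -1.7
x=35: ŷ = 1 + 35 = 36; r = 37.6 − 36 = 1.6
x=40: ŷ = 1 + 40 = 41; r = 41.5 − 41 = 0.5
x=45: ŷ = 1 + 45 = 46; r = 45.9 − 46 = -0.1
SSE = 6.76 + 8.41 + 2.89 + 2.56 + 0.25 + 0.01 = 20.88
s = √(20.88/4) = √5.22 ≈ 2.2847

s = 2.2847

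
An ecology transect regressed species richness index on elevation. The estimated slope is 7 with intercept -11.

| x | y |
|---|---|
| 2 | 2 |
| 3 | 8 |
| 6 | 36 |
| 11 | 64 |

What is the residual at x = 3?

r = -2

ŷ = -11 + 7·3 = 10
r = 8 − 10 = -2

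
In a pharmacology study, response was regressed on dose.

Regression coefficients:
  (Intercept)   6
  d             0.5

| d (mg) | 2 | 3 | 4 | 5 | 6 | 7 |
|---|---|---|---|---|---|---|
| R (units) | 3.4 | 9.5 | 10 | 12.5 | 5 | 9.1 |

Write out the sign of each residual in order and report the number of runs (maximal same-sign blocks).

d=2: ŷ = 6 + 0.5·2 = 7; e = 3.4 − 7 = -3.6
d=3: ŷ = 6 + 0.5·3 = 7.5; e = 9.5 − 7.5 = 2
d=4: ŷ = 6 + 0.5·4 = 8; e = 10 − 8 = 2
d=5: ŷ = 6 + 0.5·5 = 8.5; e = 12.5 − 8.5 = 4
d=6: ŷ = 6 + 0.5·6 = 9; e = 5 − 9 = -4
d=7: ŷ = 6 + 0.5·7 = 9.5; e = 9.1 − 9.5 = -0.4
Signs: − + + + − −
Runs: −×1, +×3, −×2 → 3

3 runs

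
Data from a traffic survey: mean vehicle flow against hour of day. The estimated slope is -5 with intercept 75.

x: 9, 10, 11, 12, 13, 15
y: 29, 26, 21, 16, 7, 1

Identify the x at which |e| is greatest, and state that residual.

x=9: ŷ = 75 − 5·9 = 30; e = 29 − 30 = -1
x=10: ŷ = 75 − 5·10 = 25; e = 26 − 25 = 1
x=11: ŷ = 75 − 5·11 = 20; e = 21 − 20 = 1
x=12: ŷ = 75 − 5·12 = 15; e = 16 − 15 = 1
x=13: ŷ = 75 − 5·13 = 10; e = 7 − 10 = -3
x=15: ŷ = 75 − 5·15 = 0; e = 1 − 0 = 1
Largest |e| is 3 at x = 13, residual -3.

x = 13, e = -3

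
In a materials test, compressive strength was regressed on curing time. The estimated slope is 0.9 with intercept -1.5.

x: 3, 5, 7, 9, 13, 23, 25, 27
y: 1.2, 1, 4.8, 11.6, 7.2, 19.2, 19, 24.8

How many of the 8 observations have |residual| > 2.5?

2

x=3: ŷ = -1.5 + 0.9·3 = 1.2; e = 1.2 − 1.2 = 0
x=5: ŷ = -1.5 + 0.9·5 = 3; e = 1 − 3 = -2
x=7: ŷ = -1.5 + 0.9·7 = 4.8; e = 4.8 − 4.8 = 0
x=9: ŷ = -1.5 + 0.9·9 = 6.6; e = 11.6 − 6.6 = 5
x=13: ŷ = -1.5 + 0.9·13 = 10.2; e = 7.2 − 10.2 = -3
x=23: ŷ = -1.5 + 0.9·23 = 19.2; e = 19.2 − 19.2 = 0
x=25: ŷ = -1.5 + 0.9·25 = 21; e = 19 − 21 = -2
x=27: ŷ = -1.5 + 0.9·27 = 22.8; e = 24.8 − 22.8 = 2
|e| > 2.5: x=9 (|e|=5), x=13 (|e|=3) → 2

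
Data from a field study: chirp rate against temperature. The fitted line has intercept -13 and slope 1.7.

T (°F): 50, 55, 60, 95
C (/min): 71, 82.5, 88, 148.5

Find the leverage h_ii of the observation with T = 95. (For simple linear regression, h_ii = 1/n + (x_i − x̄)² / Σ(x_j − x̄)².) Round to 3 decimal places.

T̄ = (50 + 55 + 60 + 95)/4 = 65
Σ(T − T̄)² = 225 + 100 + 25 + 900 = 1250
h = 1/4 + (30)²/1250 = 0.25 + 0.72 = 0.970

h = 0.970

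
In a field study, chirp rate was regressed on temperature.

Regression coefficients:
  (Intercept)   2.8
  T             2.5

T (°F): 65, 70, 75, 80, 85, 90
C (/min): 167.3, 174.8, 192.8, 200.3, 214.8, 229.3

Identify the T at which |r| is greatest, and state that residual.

T = 70, r = -3

T=65: ŷ = 2.8 + 2.5·65 = 165.3; r = 167.3 − 165.3 = 2
T=70: ŷ = 2.8 + 2.5·70 = 177.8; r = 174.8 − 177.8 = -3
T=75: ŷ = 2.8 + 2.5·75 = 190.3; r = 192.8 − 190.3 = 2.5
T=80: ŷ = 2.8 + 2.5·80 = 202.8; r = 200.3 − 202.8 = -2.5
T=85: ŷ = 2.8 + 2.5·85 = 215.3; r = 214.8 − 215.3 = -0.5
T=90: ŷ = 2.8 + 2.5·90 = 227.8; r = 229.3 − 227.8 = 1.5
Largest |r| is 3 at T = 70, residual -3.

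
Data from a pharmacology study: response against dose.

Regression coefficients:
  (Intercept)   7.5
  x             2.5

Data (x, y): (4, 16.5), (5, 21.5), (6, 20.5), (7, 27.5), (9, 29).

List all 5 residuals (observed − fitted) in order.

-1, 1.5, -2, 2.5, -1

x=4: ŷ = 7.5 + 2.5·4 = 17.5; r = 16.5 − 17.5 = -1
x=5: ŷ = 7.5 + 2.5·5 = 20; r = 21.5 − 20 = 1.5
x=6: ŷ = 7.5 + 2.5·6 = 22.5; r = 20.5 − 22.5 = -2
x=7: ŷ = 7.5 + 2.5·7 = 25; r = 27.5 − 25 = 2.5
x=9: ŷ = 7.5 + 2.5·9 = 30; r = 29 − 30 = -1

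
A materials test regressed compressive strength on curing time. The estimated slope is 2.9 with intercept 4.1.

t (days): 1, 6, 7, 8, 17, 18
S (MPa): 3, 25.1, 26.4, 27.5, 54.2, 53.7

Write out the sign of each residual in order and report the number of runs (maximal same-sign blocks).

3 runs

t=1: ŷ = 4.1 + 2.9·1 = 7; r = 3 − 7 = -4
t=6: ŷ = 4.1 + 2.9·6 = 21.5; r = 25.1 − 21.5 = 3.6
t=7: ŷ = 4.1 + 2.9·7 = 24.4; r = 26.4 − 24.4 = 2
t=8: ŷ = 4.1 + 2.9·8 = 27.3; r = 27.5 − 27.3 = 0.2
t=17: ŷ = 4.1 + 2.9·17 = 53.4; r = 54.2 − 53.4 = 0.8
t=18: ŷ = 4.1 + 2.9·18 = 56.3; r = 53.7 − 56.3 = -2.6
Signs: − + + + + −
Runs: −×1, +×4, −×1 → 3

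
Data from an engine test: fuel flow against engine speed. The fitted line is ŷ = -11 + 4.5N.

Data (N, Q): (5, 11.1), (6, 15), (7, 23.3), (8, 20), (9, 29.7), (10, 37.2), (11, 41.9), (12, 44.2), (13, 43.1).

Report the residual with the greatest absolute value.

e = -5

N=5: ŷ = -11 + 4.5·5 = 11.5; e = 11.1 − 11.5 = -0.4
N=6: ŷ = -11 + 4.5·6 = 16; e = 15 − 16 = -1
N=7: ŷ = -11 + 4.5·7 = 20.5; e = 23.3 − 20.5 = 2.8
N=8: ŷ = -11 + 4.5·8 = 25; e = 20 − 25 = -5
N=9: ŷ = -11 + 4.5·9 = 29.5; e = 29.7 − 29.5 = 0.2
N=10: ŷ = -11 + 4.5·10 = 34; e = 37.2 − 34 = 3.2
N=11: ŷ = -11 + 4.5·11 = 38.5; e = 41.9 − 38.5 = 3.4
N=12: ŷ = -11 + 4.5·12 = 43; e = 44.2 − 43 = 1.2
N=13: ŷ = -11 + 4.5·13 = 47.5; e = 43.1 − 47.5 = -4.4
Largest |e| is 5 at N = 8, residual -5.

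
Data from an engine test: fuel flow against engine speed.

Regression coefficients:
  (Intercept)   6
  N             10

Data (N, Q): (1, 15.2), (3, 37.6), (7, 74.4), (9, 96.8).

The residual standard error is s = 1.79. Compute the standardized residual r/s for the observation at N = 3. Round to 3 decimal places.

0.894

ŷ = 6 + 10·3 = 36
r = 37.6 − 36 = 1.6
r/s = 1.6 / 1.79 = 0.894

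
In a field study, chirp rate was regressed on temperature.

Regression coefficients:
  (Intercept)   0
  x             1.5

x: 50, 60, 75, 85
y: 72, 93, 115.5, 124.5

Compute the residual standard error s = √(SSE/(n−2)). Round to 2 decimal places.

s = 4.24

x=50: ŷ = 1.5·50 = 75; e = 72 − 75 = -3
x=60: ŷ = 1.5·60 = 90; e = 93 − 90 = 3
x=75: ŷ = 1.5·75 = 112.5; e = 115.5 − 112.5 = 3
x=85: ŷ = 1.5·85 = 127.5; e = 124.5 − 127.5 = -3
SSE = 9 + 9 + 9 + 9 = 36
s = √(36/2) = √18 ≈ 4.24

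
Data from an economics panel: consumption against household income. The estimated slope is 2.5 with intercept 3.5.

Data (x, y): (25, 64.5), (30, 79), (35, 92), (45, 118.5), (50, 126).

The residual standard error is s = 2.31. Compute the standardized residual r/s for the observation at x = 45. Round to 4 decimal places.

1.0823

ŷ = 3.5 + 2.5·45 = 116
r = 118.5 − 116 = 2.5
r/s = 2.5 / 2.31 = 1.0823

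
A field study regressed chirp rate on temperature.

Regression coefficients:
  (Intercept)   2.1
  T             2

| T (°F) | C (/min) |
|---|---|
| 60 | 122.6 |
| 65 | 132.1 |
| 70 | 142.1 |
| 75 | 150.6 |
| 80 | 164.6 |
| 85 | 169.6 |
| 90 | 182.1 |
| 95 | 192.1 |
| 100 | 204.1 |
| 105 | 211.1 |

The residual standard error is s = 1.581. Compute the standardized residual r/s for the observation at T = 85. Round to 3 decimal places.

Ĉ = 2.1 + 2·85 = 172.1
r = 169.6 − 172.1 = -2.5
r/s = -2.5 / 1.581 = -1.581

-1.581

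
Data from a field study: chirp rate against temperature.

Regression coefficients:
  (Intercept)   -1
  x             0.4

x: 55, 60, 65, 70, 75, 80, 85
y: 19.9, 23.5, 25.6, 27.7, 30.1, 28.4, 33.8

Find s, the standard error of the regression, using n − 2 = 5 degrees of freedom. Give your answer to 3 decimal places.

s = 1.478

x=55: ŷ = -1 + 0.4·55 = 21; e = 19.9 − 21 = -1.1
x=60: ŷ = -1 + 0.4·60 = 23; e = 23.5 − 23 = 0.5
x=65: ŷ = -1 + 0.4·65 = 25; e = 25.6 − 25 = 0.6
x=70: ŷ = -1 + 0.4·70 = 27; e = 27.7 − 27 = 0.7
x=75: ŷ = -1 + 0.4·75 = 29; e = 30.1 − 29 = 1.1
x=80: ŷ = -1 + 0.4·80 = 31; e = 28.4 − 31 = -2.6
x=85: ŷ = -1 + 0.4·85 = 33; e = 33.8 − 33 = 0.8
SSE = 1.21 + 0.25 + 0.36 + 0.49 + 1.21 + 6.76 + 0.64 = 10.92
s = √(10.92/5) = √2.184 ≈ 1.478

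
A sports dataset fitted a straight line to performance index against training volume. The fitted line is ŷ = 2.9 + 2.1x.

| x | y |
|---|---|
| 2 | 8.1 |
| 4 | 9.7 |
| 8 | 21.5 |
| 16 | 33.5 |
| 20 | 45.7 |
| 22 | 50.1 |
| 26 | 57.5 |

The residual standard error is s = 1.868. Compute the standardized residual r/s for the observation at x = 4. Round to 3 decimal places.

ŷ = 2.9 + 2.1·4 = 11.3
r = 9.7 − 11.3 = -1.6
r/s = -1.6 / 1.868 = -0.857

-0.857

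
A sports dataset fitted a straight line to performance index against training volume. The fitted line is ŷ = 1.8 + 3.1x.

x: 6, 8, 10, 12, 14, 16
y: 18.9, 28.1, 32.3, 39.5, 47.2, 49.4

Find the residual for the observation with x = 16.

r = -2

ŷ = 1.8 + 3.1·16 = 51.4
r = 49.4 − 51.4 = -2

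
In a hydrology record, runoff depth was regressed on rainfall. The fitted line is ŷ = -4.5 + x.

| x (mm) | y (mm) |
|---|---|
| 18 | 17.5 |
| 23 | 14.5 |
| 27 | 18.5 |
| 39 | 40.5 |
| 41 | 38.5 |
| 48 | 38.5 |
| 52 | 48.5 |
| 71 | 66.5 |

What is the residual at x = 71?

e = 0

ŷ = -4.5 + 71 = 66.5
e = 66.5 − 66.5 = 0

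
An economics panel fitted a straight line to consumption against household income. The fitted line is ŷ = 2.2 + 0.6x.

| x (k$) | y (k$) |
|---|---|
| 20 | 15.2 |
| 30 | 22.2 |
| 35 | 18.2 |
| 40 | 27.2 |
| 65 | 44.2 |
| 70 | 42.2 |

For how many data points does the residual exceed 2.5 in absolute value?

x=20: ŷ = 2.2 + 0.6·20 = 14.2; e = 15.2 − 14.2 = 1
x=30: ŷ = 2.2 + 0.6·30 = 20.2; e = 22.2 − 20.2 = 2
x=35: ŷ = 2.2 + 0.6·35 = 23.2; e = 18.2 − 23.2 = -5
x=40: ŷ = 2.2 + 0.6·40 = 26.2; e = 27.2 − 26.2 = 1
x=65: ŷ = 2.2 + 0.6·65 = 41.2; e = 44.2 − 41.2 = 3
x=70: ŷ = 2.2 + 0.6·70 = 44.2; e = 42.2 − 44.2 = -2
|e| > 2.5: x=35 (|e|=5), x=65 (|e|=3) → 2

2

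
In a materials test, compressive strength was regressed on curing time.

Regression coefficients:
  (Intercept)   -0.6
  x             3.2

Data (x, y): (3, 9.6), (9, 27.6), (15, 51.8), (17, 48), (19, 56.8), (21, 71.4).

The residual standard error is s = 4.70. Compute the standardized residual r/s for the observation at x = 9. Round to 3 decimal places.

ŷ = -0.6 + 3.2·9 = 28.2
r = 27.6 − 28.2 = -0.6
r/s = -0.6 / 4.70 = -0.128

-0.128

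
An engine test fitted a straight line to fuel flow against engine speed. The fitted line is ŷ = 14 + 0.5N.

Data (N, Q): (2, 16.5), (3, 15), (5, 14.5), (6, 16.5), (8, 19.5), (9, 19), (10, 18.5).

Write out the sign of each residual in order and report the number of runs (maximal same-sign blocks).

4 runs

N=2: ŷ = 14 + 0.5·2 = 15; e = 16.5 − 15 = 1.5
N=3: ŷ = 14 + 0.5·3 = 15.5; e = 15 − 15.5 = -0.5
N=5: ŷ = 14 + 0.5·5 = 16.5; e = 14.5 − 16.5 = -2
N=6: ŷ = 14 + 0.5·6 = 17; e = 16.5 − 17 = -0.5
N=8: ŷ = 14 + 0.5·8 = 18; e = 19.5 − 18 = 1.5
N=9: ŷ = 14 + 0.5·9 = 18.5; e = 19 − 18.5 = 0.5
N=10: ŷ = 14 + 0.5·10 = 19; e = 18.5 − 19 = -0.5
Signs: + − − − + + −
Runs: +×1, −×3, +×2, −×1 → 4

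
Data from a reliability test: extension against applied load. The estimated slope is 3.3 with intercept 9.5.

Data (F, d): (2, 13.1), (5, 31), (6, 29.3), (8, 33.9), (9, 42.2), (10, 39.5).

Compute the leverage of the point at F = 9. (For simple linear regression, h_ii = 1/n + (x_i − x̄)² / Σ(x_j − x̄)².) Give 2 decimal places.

h = 0.29

F̄ = (2 + 5 + 6 + 8 + 9 + 10)/6 = 6.66667
Σ(F − F̄)² = 21.7778 + 2.77778 + 0.444444 + 1.77778 + 5.44444 + 11.1111 = 43.3333
h = 1/6 + (2.33333)²/43.3333 = 0.166667 + 0.125641 = 0.29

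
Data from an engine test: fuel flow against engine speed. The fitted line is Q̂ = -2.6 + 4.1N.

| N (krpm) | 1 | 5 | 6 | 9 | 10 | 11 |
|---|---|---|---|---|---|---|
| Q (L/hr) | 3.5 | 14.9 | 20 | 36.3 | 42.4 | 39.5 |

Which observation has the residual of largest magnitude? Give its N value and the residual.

N=1: Q̂ = -2.6 + 4.1·1 = 1.5; e = 3.5 − 1.5 = 2
N=5: Q̂ = -2.6 + 4.1·5 = 17.9; e = 14.9 − 17.9 = -3
N=6: Q̂ = -2.6 + 4.1·6 = 22; e = 20 − 22 = -2
N=9: Q̂ = -2.6 + 4.1·9 = 34.3; e = 36.3 − 34.3 = 2
N=10: Q̂ = -2.6 + 4.1·10 = 38.4; e = 42.4 − 38.4 = 4
N=11: Q̂ = -2.6 + 4.1·11 = 42.5; e = 39.5 − 42.5 = -3
Largest |e| is 4 at N = 10, residual 4.

N = 10, e = 4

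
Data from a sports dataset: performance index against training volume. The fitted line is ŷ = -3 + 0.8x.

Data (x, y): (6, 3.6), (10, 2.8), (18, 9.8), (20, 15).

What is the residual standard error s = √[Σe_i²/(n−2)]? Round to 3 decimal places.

s = 2.706

x=6: ŷ = -3 + 0.8·6 = 1.8; e = 3.6 − 1.8 = 1.8
x=10: ŷ = -3 + 0.8·10 = 5; e = 2.8 − 5 = -2.2
x=18: ŷ = -3 + 0.8·18 = 11.4; e = 9.8 − 11.4 = -1.6
x=20: ŷ = -3 + 0.8·20 = 13; e = 15 − 13 = 2
SSE = 3.24 + 4.84 + 2.56 + 4 = 14.64
s = √(14.64/2) = √7.32 ≈ 2.706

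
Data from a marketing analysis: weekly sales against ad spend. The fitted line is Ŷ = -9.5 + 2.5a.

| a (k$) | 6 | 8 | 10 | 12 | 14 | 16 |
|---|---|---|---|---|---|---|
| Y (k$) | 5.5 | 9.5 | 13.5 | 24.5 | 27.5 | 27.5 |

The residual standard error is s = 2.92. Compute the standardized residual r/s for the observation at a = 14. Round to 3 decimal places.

0.685

Ŷ = -9.5 + 2.5·14 = 25.5
r = 27.5 − 25.5 = 2
r/s = 2 / 2.92 = 0.685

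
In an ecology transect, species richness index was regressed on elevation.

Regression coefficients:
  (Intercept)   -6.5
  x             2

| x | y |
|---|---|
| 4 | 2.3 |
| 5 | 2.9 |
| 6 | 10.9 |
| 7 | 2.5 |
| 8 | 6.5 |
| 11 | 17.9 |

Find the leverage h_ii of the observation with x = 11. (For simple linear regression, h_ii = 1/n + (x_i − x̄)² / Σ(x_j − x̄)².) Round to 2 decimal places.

x̄ = (4 + 5 + 6 + 7 + 8 + 11)/6 = 6.83333
Σ(x − x̄)² = 8.02778 + 3.36111 + 0.694444 + 0.0277778 + 1.36111 + 17.3611 = 30.8333
h = 1/6 + (4.16667)²/30.8333 = 0.166667 + 0.563063 = 0.73

h = 0.73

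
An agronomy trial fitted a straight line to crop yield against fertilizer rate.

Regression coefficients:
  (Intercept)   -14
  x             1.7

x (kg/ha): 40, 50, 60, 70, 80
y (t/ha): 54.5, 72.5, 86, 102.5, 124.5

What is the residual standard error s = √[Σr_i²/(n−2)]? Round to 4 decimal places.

s = 2.5166

x=40: ŷ = -14 + 1.7·40 = 54; r = 54.5 − 54 = 0.5
x=50: ŷ = -14 + 1.7·50 = 71; r = 72.5 − 71 = 1.5
x=60: ŷ = -14 + 1.7·60 = 88; r = 86 − 88 = -2
x=70: ŷ = -14 + 1.7·70 = 105; r = 102.5 − 105 = -2.5
x=80: ŷ = -14 + 1.7·80 = 122; r = 124.5 − 122 = 2.5
SSE = 0.25 + 2.25 + 4 + 6.25 + 6.25 = 19
s = √(19/3) = √6.33333 ≈ 2.5166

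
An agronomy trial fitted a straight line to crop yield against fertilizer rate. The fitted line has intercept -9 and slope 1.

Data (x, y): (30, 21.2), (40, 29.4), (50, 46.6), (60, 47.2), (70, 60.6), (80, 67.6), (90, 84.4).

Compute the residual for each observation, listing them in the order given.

0.2, -1.6, 5.6, -3.8, -0.4, -3.4, 3.4

x=30: ŷ = -9 + 30 = 21; e = 21.2 − 21 = 0.2
x=40: ŷ = -9 + 40 = 31; e = 29.4 − 31 = -1.6
x=50: ŷ = -9 + 50 = 41; e = 46.6 − 41 = 5.6
x=60: ŷ = -9 + 60 = 51; e = 47.2 − 51 = -3.8
x=70: ŷ = -9 + 70 = 61; e = 60.6 − 61 = -0.4
x=80: ŷ = -9 + 80 = 71; e = 67.6 − 71 = -3.4
x=90: ŷ = -9 + 90 = 81; e = 84.4 − 81 = 3.4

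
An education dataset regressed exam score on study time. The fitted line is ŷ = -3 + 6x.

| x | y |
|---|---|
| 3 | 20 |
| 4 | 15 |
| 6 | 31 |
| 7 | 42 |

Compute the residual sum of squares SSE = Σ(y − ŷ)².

SSE = 74

x=3: ŷ = -3 + 6·3 = 15; r = 20 − 15 = 5
x=4: ŷ = -3 + 6·4 = 21; r = 15 − 21 = -6
x=6: ŷ = -3 + 6·6 = 33; r = 31 − 33 = -2
x=7: ŷ = -3 + 6·7 = 39; r = 42 − 39 = 3
SSE = 25 + 36 + 4 + 9 = 74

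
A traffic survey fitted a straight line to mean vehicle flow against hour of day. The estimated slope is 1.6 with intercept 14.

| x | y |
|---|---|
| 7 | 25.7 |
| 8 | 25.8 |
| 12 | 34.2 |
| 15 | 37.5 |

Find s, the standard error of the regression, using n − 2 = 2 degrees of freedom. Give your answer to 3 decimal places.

s = 1.118

x=7: ŷ = 14 + 1.6·7 = 25.2; e = 25.7 − 25.2 = 0.5
x=8: ŷ = 14 + 1.6·8 = 26.8; e = 25.8 − 26.8 = -1
x=12: ŷ = 14 + 1.6·12 = 33.2; e = 34.2 − 33.2 = 1
x=15: ŷ = 14 + 1.6·15 = 38; e = 37.5 − 38 = -0.5
SSE = 0.25 + 1 + 1 + 0.25 = 2.5
s = √(2.5/2) = √1.25 ≈ 1.118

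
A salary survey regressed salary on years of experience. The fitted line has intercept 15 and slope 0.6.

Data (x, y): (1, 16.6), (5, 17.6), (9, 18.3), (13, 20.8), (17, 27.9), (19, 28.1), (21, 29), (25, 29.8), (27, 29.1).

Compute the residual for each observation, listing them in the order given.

1, -0.4, -2.1, -2, 2.7, 1.7, 1.4, -0.2, -2.1

x=1: ŷ = 15 + 0.6·1 = 15.6; r = 16.6 − 15.6 = 1
x=5: ŷ = 15 + 0.6·5 = 18; r = 17.6 − 18 = -0.4
x=9: ŷ = 15 + 0.6·9 = 20.4; r = 18.3 − 20.4 = -2.1
x=13: ŷ = 15 + 0.6·13 = 22.8; r = 20.8 − 22.8 = -2
x=17: ŷ = 15 + 0.6·17 = 25.2; r = 27.9 − 25.2 = 2.7
x=19: ŷ = 15 + 0.6·19 = 26.4; r = 28.1 − 26.4 = 1.7
x=21: ŷ = 15 + 0.6·21 = 27.6; r = 29 − 27.6 = 1.4
x=25: ŷ = 15 + 0.6·25 = 30; r = 29.8 − 30 = -0.2
x=27: ŷ = 15 + 0.6·27 = 31.2; r = 29.1 − 31.2 = -2.1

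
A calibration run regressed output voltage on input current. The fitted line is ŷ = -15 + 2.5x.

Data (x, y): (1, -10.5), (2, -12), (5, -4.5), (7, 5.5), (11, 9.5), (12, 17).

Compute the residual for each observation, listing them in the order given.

x=1: ŷ = -15 + 2.5·1 = -12.5; r = -10.5 − (-12.5) = 2
x=2: ŷ = -15 + 2.5·2 = -10; r = -12 − (-10) = -2
x=5: ŷ = -15 + 2.5·5 = -2.5; r = -4.5 − (-2.5) = -2
x=7: ŷ = -15 + 2.5·7 = 2.5; r = 5.5 − 2.5 = 3
x=11: ŷ = -15 + 2.5·11 = 12.5; r = 9.5 − 12.5 = -3
x=12: ŷ = -15 + 2.5·12 = 15; r = 17 − 15 = 2

2, -2, -2, 3, -3, 2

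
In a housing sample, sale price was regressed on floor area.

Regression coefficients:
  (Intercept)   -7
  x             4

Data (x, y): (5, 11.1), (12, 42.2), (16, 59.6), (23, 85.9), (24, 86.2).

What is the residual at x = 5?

ŷ = -7 + 4·5 = 13
r = 11.1 − 13 = -1.9

r = -1.9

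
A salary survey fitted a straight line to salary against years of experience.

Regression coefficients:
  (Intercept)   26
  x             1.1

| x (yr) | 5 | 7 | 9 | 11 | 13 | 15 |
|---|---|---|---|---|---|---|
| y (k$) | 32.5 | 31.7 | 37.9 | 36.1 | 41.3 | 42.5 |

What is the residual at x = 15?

e = 0

ŷ = 26 + 1.1·15 = 42.5
e = 42.5 − 42.5 = 0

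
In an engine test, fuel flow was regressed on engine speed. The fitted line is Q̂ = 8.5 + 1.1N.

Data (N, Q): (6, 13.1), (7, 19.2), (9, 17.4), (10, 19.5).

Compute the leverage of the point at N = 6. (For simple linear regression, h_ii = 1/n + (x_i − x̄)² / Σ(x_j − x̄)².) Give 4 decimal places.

h = 0.6500

N̄ = (6 + 7 + 9 + 10)/4 = 8
Σ(N − N̄)² = 4 + 1 + 1 + 4 = 10
h = 1/4 + (-2)²/10 = 0.25 + 0.4 = 0.6500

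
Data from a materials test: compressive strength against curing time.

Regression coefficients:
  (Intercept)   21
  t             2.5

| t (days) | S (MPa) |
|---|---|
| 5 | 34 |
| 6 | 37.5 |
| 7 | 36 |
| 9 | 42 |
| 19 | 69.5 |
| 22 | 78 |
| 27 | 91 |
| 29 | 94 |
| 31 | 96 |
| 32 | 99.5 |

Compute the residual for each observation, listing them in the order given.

t=5: Ŝ = 21 + 2.5·5 = 33.5; e = 34 − 33.5 = 0.5
t=6: Ŝ = 21 + 2.5·6 = 36; e = 37.5 − 36 = 1.5
t=7: Ŝ = 21 + 2.5·7 = 38.5; e = 36 − 38.5 = -2.5
t=9: Ŝ = 21 + 2.5·9 = 43.5; e = 42 − 43.5 = -1.5
t=19: Ŝ = 21 + 2.5·19 = 68.5; e = 69.5 − 68.5 = 1
t=22: Ŝ = 21 + 2.5·22 = 76; e = 78 − 76 = 2
t=27: Ŝ = 21 + 2.5·27 = 88.5; e = 91 − 88.5 = 2.5
t=29: Ŝ = 21 + 2.5·29 = 93.5; e = 94 − 93.5 = 0.5
t=31: Ŝ = 21 + 2.5·31 = 98.5; e = 96 − 98.5 = -2.5
t=32: Ŝ = 21 + 2.5·32 = 101; e = 99.5 − 101 = -1.5

0.5, 1.5, -2.5, -1.5, 1, 2, 2.5, 0.5, -2.5, -1.5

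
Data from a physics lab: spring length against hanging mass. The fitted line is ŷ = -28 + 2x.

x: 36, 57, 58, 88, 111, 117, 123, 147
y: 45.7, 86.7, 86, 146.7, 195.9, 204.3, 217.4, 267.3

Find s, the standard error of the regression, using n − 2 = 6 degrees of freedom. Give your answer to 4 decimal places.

s = 1.7137

x=36: ŷ = -28 + 2·36 = 44; e = 45.7 − 44 = 1.7
x=57: ŷ = -28 + 2·57 = 86; e = 86.7 − 86 = 0.7
x=58: ŷ = -28 + 2·58 = 88; e = 86 − 88 = -2
x=88: ŷ = -28 + 2·88 = 148; e = 146.7 − 148 = -1.3
x=111: ŷ = -28 + 2·111 = 194; e = 195.9 − 194 = 1.9
x=117: ŷ = -28 + 2·117 = 206; e = 204.3 − 206 = -1.7
x=123: ŷ = -28 + 2·123 = 218; e = 217.4 − 218 = -0.6
x=147: ŷ = -28 + 2·147 = 266; e = 267.3 − 266 = 1.3
SSE = 2.89 + 0.49 + 4 + 1.69 + 3.61 + 2.89 + 0.36 + 1.69 = 17.62
s = √(17.62/6) = √2.93667 ≈ 1.7137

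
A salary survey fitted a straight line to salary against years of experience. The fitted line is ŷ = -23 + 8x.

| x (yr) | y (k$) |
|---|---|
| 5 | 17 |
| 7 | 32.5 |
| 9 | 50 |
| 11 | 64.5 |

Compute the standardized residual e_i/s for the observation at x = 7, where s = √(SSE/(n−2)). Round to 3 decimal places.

x=5: ŷ = -23 + 8·5 = 17; e = 17 − 17 = 0
x=7: ŷ = -23 + 8·7 = 33; e = 32.5 − 33 = -0.5
x=9: ŷ = -23 + 8·9 = 49; e = 50 − 49 = 1
x=11: ŷ = -23 + 8·11 = 65; e = 64.5 − 65 = -0.5
SSE = 0 + 0.25 + 1 + 0.25 = 1.5
s = √(1.5/2) = 0.866025
e/s = -0.5 / 0.866025 = -0.577

-0.577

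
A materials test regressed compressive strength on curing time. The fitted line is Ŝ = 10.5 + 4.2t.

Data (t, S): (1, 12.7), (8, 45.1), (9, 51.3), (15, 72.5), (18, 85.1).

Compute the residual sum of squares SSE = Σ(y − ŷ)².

SSE = 16

t=1: Ŝ = 10.5 + 4.2·1 = 14.7; r = 12.7 − 14.7 = -2
t=8: Ŝ = 10.5 + 4.2·8 = 44.1; r = 45.1 − 44.1 = 1
t=9: Ŝ = 10.5 + 4.2·9 = 48.3; r = 51.3 − 48.3 = 3
t=15: Ŝ = 10.5 + 4.2·15 = 73.5; r = 72.5 − 73.5 = -1
t=18: Ŝ = 10.5 + 4.2·18 = 86.1; r = 85.1 − 86.1 = -1
SSE = 4 + 1 + 9 + 1 + 1 = 16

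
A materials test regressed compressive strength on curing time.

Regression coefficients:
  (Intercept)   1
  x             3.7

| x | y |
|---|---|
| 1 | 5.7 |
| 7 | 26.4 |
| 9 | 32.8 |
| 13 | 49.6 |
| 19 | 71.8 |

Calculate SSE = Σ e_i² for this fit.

x=1: ŷ = 1 + 3.7·1 = 4.7; e = 5.7 − 4.7 = 1
x=7: ŷ = 1 + 3.7·7 = 26.9; e = 26.4 − 26.9 = -0.5
x=9: ŷ = 1 + 3.7·9 = 34.3; e = 32.8 − 34.3 = -1.5
x=13: ŷ = 1 + 3.7·13 = 49.1; e = 49.6 − 49.1 = 0.5
x=19: ŷ = 1 + 3.7·19 = 71.3; e = 71.8 − 71.3 = 0.5
SSE = 1 + 0.25 + 2.25 + 0.25 + 0.25 = 4

SSE = 4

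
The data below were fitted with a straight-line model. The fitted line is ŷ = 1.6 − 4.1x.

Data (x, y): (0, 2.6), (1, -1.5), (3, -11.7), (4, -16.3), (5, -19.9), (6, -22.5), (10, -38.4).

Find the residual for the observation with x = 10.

ŷ = 1.6 − 4.1·10 = -39.4
r = -38.4 − (-39.4) = 1

r = 1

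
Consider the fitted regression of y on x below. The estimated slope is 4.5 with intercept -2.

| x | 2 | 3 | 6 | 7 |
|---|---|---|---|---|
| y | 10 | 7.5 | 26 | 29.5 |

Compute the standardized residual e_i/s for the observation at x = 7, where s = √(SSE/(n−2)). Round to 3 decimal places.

x=2: ŷ = -2 + 4.5·2 = 7; e = 10 − 7 = 3
x=3: ŷ = -2 + 4.5·3 = 11.5; e = 7.5 − 11.5 = -4
x=6: ŷ = -2 + 4.5·6 = 25; e = 26 − 25 = 1
x=7: ŷ = -2 + 4.5·7 = 29.5; e = 29.5 − 29.5 = 0
SSE = 9 + 16 + 1 + 0 = 26
s = √(26/2) = 3.60555
e/s = 0 / 3.60555 = 0.000

0.000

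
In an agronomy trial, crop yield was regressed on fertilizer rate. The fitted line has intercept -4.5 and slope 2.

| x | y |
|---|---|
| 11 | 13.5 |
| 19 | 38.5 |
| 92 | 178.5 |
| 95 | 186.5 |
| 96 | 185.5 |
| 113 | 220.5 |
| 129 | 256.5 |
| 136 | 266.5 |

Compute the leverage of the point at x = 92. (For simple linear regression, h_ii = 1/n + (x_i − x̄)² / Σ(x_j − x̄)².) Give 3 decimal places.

x̄ = (11 + 19 + 92 + 95 + 96 + 113 + 129 + 136)/8 = 86.375
Σ(x − x̄)² = 5681.39 + 4539.39 + 31.6406 + 74.3906 + 92.6406 + 708.891 + 1816.89 + 2462.64 = 15407.9
h = 1/8 + (5.625)²/15407.9 = 0.125 + 0.00205354 = 0.127

h = 0.127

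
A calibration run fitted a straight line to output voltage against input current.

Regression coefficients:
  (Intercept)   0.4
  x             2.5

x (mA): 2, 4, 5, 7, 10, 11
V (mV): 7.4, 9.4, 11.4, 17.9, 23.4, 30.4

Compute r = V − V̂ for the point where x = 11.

r = 2.5

V̂ = 0.4 + 2.5·11 = 27.9
r = 30.4 − 27.9 = 2.5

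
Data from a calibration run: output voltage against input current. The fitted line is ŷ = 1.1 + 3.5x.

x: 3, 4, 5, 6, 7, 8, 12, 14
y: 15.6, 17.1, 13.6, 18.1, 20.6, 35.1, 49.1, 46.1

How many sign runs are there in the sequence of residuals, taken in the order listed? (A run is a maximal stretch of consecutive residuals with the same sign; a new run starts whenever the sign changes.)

x=3: ŷ = 1.1 + 3.5·3 = 11.6; e = 15.6 − 11.6 = 4
x=4: ŷ = 1.1 + 3.5·4 = 15.1; e = 17.1 − 15.1 = 2
x=5: ŷ = 1.1 + 3.5·5 = 18.6; e = 13.6 − 18.6 = -5
x=6: ŷ = 1.1 + 3.5·6 = 22.1; e = 18.1 − 22.1 = -4
x=7: ŷ = 1.1 + 3.5·7 = 25.6; e = 20.6 − 25.6 = -5
x=8: ŷ = 1.1 + 3.5·8 = 29.1; e = 35.1 − 29.1 = 6
x=12: ŷ = 1.1 + 3.5·12 = 43.1; e = 49.1 − 43.1 = 6
x=14: ŷ = 1.1 + 3.5·14 = 50.1; e = 46.1 − 50.1 = -4
Signs: + + − − − + + −
Runs: +×2, −×3, +×2, −×1 → 4

4 runs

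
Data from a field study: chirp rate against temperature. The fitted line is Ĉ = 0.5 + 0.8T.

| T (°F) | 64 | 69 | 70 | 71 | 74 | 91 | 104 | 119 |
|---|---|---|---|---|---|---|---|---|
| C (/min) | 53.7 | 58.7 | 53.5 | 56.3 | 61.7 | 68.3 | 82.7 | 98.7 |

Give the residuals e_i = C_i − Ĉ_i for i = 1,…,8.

2, 3, -3, -1, 2, -5, -1, 3

T=64: Ĉ = 0.5 + 0.8·64 = 51.7; e = 53.7 − 51.7 = 2
T=69: Ĉ = 0.5 + 0.8·69 = 55.7; e = 58.7 − 55.7 = 3
T=70: Ĉ = 0.5 + 0.8·70 = 56.5; e = 53.5 − 56.5 = -3
T=71: Ĉ = 0.5 + 0.8·71 = 57.3; e = 56.3 − 57.3 = -1
T=74: Ĉ = 0.5 + 0.8·74 = 59.7; e = 61.7 − 59.7 = 2
T=91: Ĉ = 0.5 + 0.8·91 = 73.3; e = 68.3 − 73.3 = -5
T=104: Ĉ = 0.5 + 0.8·104 = 83.7; e = 82.7 − 83.7 = -1
T=119: Ĉ = 0.5 + 0.8·119 = 95.7; e = 98.7 − 95.7 = 3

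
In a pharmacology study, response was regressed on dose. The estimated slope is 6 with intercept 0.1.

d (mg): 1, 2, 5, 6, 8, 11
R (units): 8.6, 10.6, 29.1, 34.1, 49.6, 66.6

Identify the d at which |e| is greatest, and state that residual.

d = 1, e = 2.5

d=1: R̂ = 0.1 + 6·1 = 6.1; e = 8.6 − 6.1 = 2.5
d=2: R̂ = 0.1 + 6·2 = 12.1; e = 10.6 − 12.1 = -1.5
d=5: R̂ = 0.1 + 6·5 = 30.1; e = 29.1 − 30.1 = -1
d=6: R̂ = 0.1 + 6·6 = 36.1; e = 34.1 − 36.1 = -2
d=8: R̂ = 0.1 + 6·8 = 48.1; e = 49.6 − 48.1 = 1.5
d=11: R̂ = 0.1 + 6·11 = 66.1; e = 66.6 − 66.1 = 0.5
Largest |e| is 2.5 at d = 1, residual 2.5.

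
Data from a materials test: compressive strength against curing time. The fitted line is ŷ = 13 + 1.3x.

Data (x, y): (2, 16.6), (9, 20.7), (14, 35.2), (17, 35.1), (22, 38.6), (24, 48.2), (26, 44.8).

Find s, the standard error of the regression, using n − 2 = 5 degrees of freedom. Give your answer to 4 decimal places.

x=2: ŷ = 13 + 1.3·2 = 15.6; r = 16.6 − 15.6 = 1
x=9: ŷ = 13 + 1.3·9 = 24.7; r = 20.7 − 24.7 = -4
x=14: ŷ = 13 + 1.3·14 = 31.2; r = 35.2 − 31.2 = 4
x=17: ŷ = 13 + 1.3·17 = 35.1; r = 35.1 − 35.1 = 0
x=22: ŷ = 13 + 1.3·22 = 41.6; r = 38.6 − 41.6 = -3
x=24: ŷ = 13 + 1.3·24 = 44.2; r = 48.2 − 44.2 = 4
x=26: ŷ = 13 + 1.3·26 = 46.8; r = 44.8 − 46.8 = -2
SSE = 1 + 16 + 16 + 0 + 9 + 16 + 4 = 62
s = √(62/5) = √12.4 ≈ 3.5214

s = 3.5214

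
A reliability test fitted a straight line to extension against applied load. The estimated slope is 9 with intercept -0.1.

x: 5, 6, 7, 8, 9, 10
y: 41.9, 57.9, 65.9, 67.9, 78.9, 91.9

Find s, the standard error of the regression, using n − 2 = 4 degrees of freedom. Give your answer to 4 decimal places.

s = 3.8079

x=5: ŷ = -0.1 + 9·5 = 44.9; e = 41.9 − 44.9 = -3
x=6: ŷ = -0.1 + 9·6 = 53.9; e = 57.9 − 53.9 = 4
x=7: ŷ = -0.1 + 9·7 = 62.9; e = 65.9 − 62.9 = 3
x=8: ŷ = -0.1 + 9·8 = 71.9; e = 67.9 − 71.9 = -4
x=9: ŷ = -0.1 + 9·9 = 80.9; e = 78.9 − 80.9 = -2
x=10: ŷ = -0.1 + 9·10 = 89.9; e = 91.9 − 89.9 = 2
SSE = 9 + 16 + 9 + 16 + 4 + 4 = 58
s = √(58/4) = √14.5 ≈ 3.8079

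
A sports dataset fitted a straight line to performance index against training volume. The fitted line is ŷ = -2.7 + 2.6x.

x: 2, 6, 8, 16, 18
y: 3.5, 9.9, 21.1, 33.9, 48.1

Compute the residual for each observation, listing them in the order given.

x=2: ŷ = -2.7 + 2.6·2 = 2.5; e = 3.5 − 2.5 = 1
x=6: ŷ = -2.7 + 2.6·6 = 12.9; e = 9.9 − 12.9 = -3
x=8: ŷ = -2.7 + 2.6·8 = 18.1; e = 21.1 − 18.1 = 3
x=16: ŷ = -2.7 + 2.6·16 = 38.9; e = 33.9 − 38.9 = -5
x=18: ŷ = -2.7 + 2.6·18 = 44.1; e = 48.1 − 44.1 = 4

1, -3, 3, -5, 4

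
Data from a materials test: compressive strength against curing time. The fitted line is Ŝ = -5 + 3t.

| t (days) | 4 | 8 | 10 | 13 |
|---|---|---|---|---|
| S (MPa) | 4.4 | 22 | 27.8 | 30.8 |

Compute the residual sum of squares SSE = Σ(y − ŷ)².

SSE = 33.84

t=4: Ŝ = -5 + 3·4 = 7; r = 4.4 − 7 = -2.6
t=8: Ŝ = -5 + 3·8 = 19; r = 22 − 19 = 3
t=10: Ŝ = -5 + 3·10 = 25; r = 27.8 − 25 = 2.8
t=13: Ŝ = -5 + 3·13 = 34; r = 30.8 − 34 = -3.2
SSE = 6.76 + 9 + 7.84 + 10.24 = 33.84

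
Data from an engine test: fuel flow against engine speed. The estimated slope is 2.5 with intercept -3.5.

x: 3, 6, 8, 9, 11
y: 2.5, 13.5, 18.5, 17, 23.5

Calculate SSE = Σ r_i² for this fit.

SSE = 14.5

x=3: ŷ = -3.5 + 2.5·3 = 4; r = 2.5 − 4 = -1.5
x=6: ŷ = -3.5 + 2.5·6 = 11.5; r = 13.5 − 11.5 = 2
x=8: ŷ = -3.5 + 2.5·8 = 16.5; r = 18.5 − 16.5 = 2
x=9: ŷ = -3.5 + 2.5·9 = 19; r = 17 − 19 = -2
x=11: ŷ = -3.5 + 2.5·11 = 24; r = 23.5 − 24 = -0.5
SSE = 2.25 + 4 + 4 + 4 + 0.25 = 14.5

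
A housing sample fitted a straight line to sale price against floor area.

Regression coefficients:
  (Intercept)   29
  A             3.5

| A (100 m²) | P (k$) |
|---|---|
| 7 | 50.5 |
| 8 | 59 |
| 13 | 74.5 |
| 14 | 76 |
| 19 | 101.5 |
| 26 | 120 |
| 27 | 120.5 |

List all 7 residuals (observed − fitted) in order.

A=7: P̂ = 29 + 3.5·7 = 53.5; r = 50.5 − 53.5 = -3
A=8: P̂ = 29 + 3.5·8 = 57; r = 59 − 57 = 2
A=13: P̂ = 29 + 3.5·13 = 74.5; r = 74.5 − 74.5 = 0
A=14: P̂ = 29 + 3.5·14 = 78; r = 76 − 78 = -2
A=19: P̂ = 29 + 3.5·19 = 95.5; r = 101.5 − 95.5 = 6
A=26: P̂ = 29 + 3.5·26 = 120; r = 120 − 120 = 0
A=27: P̂ = 29 + 3.5·27 = 123.5; r = 120.5 − 123.5 = -3

-3, 2, 0, -2, 6, 0, -3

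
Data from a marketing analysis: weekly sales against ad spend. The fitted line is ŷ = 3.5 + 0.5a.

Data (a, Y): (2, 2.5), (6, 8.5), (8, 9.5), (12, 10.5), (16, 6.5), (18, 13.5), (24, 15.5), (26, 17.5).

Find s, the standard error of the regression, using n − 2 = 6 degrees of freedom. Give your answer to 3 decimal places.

a=2: ŷ = 3.5 + 0.5·2 = 4.5; e = 2.5 − 4.5 = -2
a=6: ŷ = 3.5 + 0.5·6 = 6.5; e = 8.5 − 6.5 = 2
a=8: ŷ = 3.5 + 0.5·8 = 7.5; e = 9.5 − 7.5 = 2
a=12: ŷ = 3.5 + 0.5·12 = 9.5; e = 10.5 − 9.5 = 1
a=16: ŷ = 3.5 + 0.5·16 = 11.5; e = 6.5 − 11.5 = -5
a=18: ŷ = 3.5 + 0.5·18 = 12.5; e = 13.5 − 12.5 = 1
a=24: ŷ = 3.5 + 0.5·24 = 15.5; e = 15.5 − 15.5 = 0
a=26: ŷ = 3.5 + 0.5·26 = 16.5; e = 17.5 − 16.5 = 1
SSE = 4 + 4 + 4 + 1 + 25 + 1 + 0 + 1 = 40
s = √(40/6) = √6.66667 ≈ 2.582

s = 2.582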